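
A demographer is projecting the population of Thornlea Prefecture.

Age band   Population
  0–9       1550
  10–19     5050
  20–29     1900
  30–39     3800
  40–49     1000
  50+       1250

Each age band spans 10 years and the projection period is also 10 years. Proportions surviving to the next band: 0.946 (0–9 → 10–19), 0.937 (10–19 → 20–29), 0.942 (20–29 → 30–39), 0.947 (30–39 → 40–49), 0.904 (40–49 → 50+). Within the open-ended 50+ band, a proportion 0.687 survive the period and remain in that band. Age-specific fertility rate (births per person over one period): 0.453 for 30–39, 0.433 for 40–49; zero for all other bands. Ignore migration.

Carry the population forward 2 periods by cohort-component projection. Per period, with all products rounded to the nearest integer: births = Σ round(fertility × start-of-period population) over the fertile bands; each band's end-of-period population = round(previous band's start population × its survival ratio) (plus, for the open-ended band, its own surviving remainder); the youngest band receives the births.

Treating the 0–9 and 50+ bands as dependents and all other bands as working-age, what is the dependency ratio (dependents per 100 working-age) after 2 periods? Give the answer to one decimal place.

Period 1.
Births: 3800 × 0.453 = 1721, 1000 × 0.433 = 433 → total 2154
10–19: 1550 × 0.946 = 1466
20–29: 5050 × 0.937 = 4732
30–39: 1900 × 0.942 = 1790
40–49: 3800 × 0.947 = 3599
50+: 1000 × 0.904 + 1250 × 0.687 = 904 + 859 = 1763
Population now: 0–9=2154, 10–19=1466, 20–29=4732, 30–39=1790, 40–49=3599, 50+=1763
Period 2.
Births: 1790 × 0.453 = 811, 3599 × 0.433 = 1558 → total 2369
10–19: 2154 × 0.946 = 2038
20–29: 1466 × 0.937 = 1374
30–39: 4732 × 0.942 = 4458
40–49: 1790 × 0.947 = 1695
50+: 3599 × 0.904 + 1763 × 0.687 = 3253 + 1211 = 4464
Population now: 0–9=2369, 10–19=2038, 20–29=1374, 30–39=4458, 40–49=1695, 50+=4464
Dependents (band 0–9 + band 50+) = 2369 + 4464 = 6833; working-age = 9565; ratio = 6833/9565 × 100 = 71.4

71.4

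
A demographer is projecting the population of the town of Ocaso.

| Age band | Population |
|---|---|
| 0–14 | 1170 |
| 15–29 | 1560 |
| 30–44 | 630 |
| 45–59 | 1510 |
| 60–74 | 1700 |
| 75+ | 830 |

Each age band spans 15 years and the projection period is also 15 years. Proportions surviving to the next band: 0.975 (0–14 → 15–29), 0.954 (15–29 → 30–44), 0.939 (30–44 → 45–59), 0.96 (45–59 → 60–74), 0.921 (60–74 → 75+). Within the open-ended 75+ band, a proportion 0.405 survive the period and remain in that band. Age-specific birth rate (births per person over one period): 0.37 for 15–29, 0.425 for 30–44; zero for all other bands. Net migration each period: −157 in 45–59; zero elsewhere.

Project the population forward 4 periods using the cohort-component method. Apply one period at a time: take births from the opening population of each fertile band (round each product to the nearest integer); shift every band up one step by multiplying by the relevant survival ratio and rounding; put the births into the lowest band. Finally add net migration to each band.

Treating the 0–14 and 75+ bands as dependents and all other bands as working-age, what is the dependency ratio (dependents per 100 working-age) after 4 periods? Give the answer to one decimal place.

73.6

(Bands numbered youngest = 1 to oldest = 6.)
[period 1]
Births: 1560 × 0.37 = 577  |  630 × 0.425 = 268 — total 845
Band 2: 1170 × 0.975 = 1141
Band 3: 1560 × 0.954 = 1488
Band 4: 630 × 0.939 = 592
Band 5: 1510 × 0.96 = 1450
Band 6: 1700 × 0.921 + 830 × 0.405 = 1566 + 336 = 1902
Net migration: Band 4 − 157 → 435
Population now: 0–14=845, 15–29=1141, 30–44=1488, 45–59=435, 60–74=1450, 75+=1902
[period 2]
Births: 1141 × 0.37 = 422  |  1488 × 0.425 = 632 — total 1054
Band 2: 845 × 0.975 = 824
Band 3: 1141 × 0.954 = 1089
Band 4: 1488 × 0.939 = 1397
Band 5: 435 × 0.96 = 418
Band 6: 1450 × 0.921 + 1902 × 0.405 = 1335 + 770 = 2105
Net migration: Band 4 − 157 → 1240
Population now: 0–14=1054, 15–29=824, 30–44=1089, 45–59=1240, 60–74=418, 75+=2105
[period 3]
Births: 824 × 0.37 = 305  |  1089 × 0.425 = 463 — total 768
Band 2: 1054 × 0.975 = 1028
Band 3: 824 × 0.954 = 786
Band 4: 1089 × 0.939 = 1023
Band 5: 1240 × 0.96 = 1190
Band 6: 418 × 0.921 + 2105 × 0.405 = 385 + 853 = 1238
Net migration: Band 4 − 157 → 866
Population now: 0–14=768, 15–29=1028, 30–44=786, 45–59=866, 60–74=1190, 75+=1238
[period 4]
Births: 1028 × 0.37 = 380  |  786 × 0.425 = 334 — total 714
Band 2: 768 × 0.975 = 749
Band 3: 1028 × 0.954 = 981
Band 4: 786 × 0.939 = 738
Band 5: 866 × 0.96 = 831
Band 6: 1190 × 0.921 + 1238 × 0.405 = 1096 + 501 = 1597
Net migration: Band 4 − 157 → 581
Population now: 0–14=714, 15–29=749, 30–44=981, 45–59=581, 60–74=831, 75+=1597
Dependents (band 0–14 + band 75+) = 714 + 1597 = 2311; working-age = 3142; ratio = 2311/3142 × 100 = 73.6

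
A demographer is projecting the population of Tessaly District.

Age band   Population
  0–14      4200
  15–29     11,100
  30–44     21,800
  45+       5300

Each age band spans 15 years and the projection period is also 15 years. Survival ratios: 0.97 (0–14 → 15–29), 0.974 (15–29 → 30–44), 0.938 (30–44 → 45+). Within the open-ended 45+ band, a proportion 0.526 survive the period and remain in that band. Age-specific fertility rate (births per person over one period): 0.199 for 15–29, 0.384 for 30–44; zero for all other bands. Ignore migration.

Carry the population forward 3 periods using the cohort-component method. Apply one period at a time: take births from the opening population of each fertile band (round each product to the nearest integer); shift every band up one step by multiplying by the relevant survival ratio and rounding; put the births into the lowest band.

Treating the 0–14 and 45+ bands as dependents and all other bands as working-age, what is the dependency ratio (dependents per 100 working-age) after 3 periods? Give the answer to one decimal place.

(Groups numbered youngest = 1 to oldest = 4.)
— Period 1 —
Births: 11100 × 0.199 = 2209, 21800 × 0.384 = 8371 ⇒ total 10580
Group 2: 4200 × 0.97 = 4074
Group 3: 11100 × 0.974 = 10811
Group 4: 21800 × 0.938 + 5300 × 0.526 = 20448 + 2788 = 23236
Population now: 0–14=10580, 15–29=4074, 30–44=10811, 45+=23236
— Period 2 —
Births: 4074 × 0.199 = 811, 10811 × 0.384 = 4151 ⇒ total 4962
Group 2: 10580 × 0.97 = 10263
Group 3: 4074 × 0.974 = 3968
Group 4: 10811 × 0.938 + 23236 × 0.526 = 10141 + 12222 = 22363
Population now: 0–14=4962, 15–29=10263, 30–44=3968, 45+=22363
— Period 3 —
Births: 10263 × 0.199 = 2042, 3968 × 0.384 = 1524 ⇒ total 3566
Group 2: 4962 × 0.97 = 4813
Group 3: 10263 × 0.974 = 9996
Group 4: 3968 × 0.938 + 22363 × 0.526 = 3722 + 11763 = 15485
Population now: 0–14=3566, 15–29=4813, 30–44=9996, 45+=15485
Dependents (band 0–14 + band 45+) = 3566 + 15485 = 19051; working-age = 14809; ratio = 19051/14809 × 100 = 128.6

128.6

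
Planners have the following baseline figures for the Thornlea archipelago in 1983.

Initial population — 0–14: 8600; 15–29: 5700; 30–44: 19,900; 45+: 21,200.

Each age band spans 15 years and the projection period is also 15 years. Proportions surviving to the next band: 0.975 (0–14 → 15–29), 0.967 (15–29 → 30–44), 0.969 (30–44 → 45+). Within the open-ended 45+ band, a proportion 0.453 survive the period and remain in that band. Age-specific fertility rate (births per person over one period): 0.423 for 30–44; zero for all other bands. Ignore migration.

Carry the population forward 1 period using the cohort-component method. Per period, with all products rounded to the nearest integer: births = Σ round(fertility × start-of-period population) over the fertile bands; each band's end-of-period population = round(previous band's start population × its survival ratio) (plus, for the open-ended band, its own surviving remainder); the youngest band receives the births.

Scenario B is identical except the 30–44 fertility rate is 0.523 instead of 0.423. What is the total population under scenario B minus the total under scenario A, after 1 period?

[period 1]
Births: 19900 * 0.423 = 8418
15–29: 8600 * 0.975 = 8385
30–44: 5700 * 0.967 = 5512
45+: 19900 * 0.969 + 21200 * 0.453 = 19283 + 9604 = 28887
End of period: [8418, 8385, 5512, 28887]
Scenario A total after 1 period: 51202
Scenario B projection —
[period 1]
Births: 19900 * 0.523 = 10408
15–29: 8600 * 0.975 = 8385
30–44: 5700 * 0.967 = 5512
45+: 19900 * 0.969 + 21200 * 0.453 = 19283 + 9604 = 28887
End of period: [10408, 8385, 5512, 28887]
Scenario B total after 1 period: 53192
Difference B − A = 53192 − 51202 = 1990

1990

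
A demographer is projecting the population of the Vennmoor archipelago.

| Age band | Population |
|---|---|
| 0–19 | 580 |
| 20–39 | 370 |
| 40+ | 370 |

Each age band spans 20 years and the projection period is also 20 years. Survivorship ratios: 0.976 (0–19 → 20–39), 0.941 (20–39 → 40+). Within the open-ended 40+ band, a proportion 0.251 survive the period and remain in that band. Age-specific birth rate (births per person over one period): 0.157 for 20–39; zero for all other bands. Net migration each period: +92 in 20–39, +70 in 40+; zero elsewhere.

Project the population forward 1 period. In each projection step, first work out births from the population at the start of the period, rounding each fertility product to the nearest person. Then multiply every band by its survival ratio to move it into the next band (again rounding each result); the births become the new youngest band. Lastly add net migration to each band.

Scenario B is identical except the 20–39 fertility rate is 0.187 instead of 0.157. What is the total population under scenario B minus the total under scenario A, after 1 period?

11

Period 1.
Births: 370 × 0.157 = 58
20–39: 580 × 0.976 = 566
40+: 370 × 0.941 + 370 × 0.251 = 348 + 93 = 441
Net migration: 20–39 + 92 → 658; 40+ + 70 → 511
End of period: [58, 658, 511]
Scenario A total after 1 period: 1227
Scenario B projection —
Period 1.
Births: 370 × 0.187 = 69
20–39: 580 × 0.976 = 566
40+: 370 × 0.941 + 370 × 0.251 = 348 + 93 = 441
Net migration: 20–39 + 92 → 658; 40+ + 70 → 511
End of period: [69, 658, 511]
Scenario B total after 1 period: 1238
Difference B − A = 1238 − 1227 = 11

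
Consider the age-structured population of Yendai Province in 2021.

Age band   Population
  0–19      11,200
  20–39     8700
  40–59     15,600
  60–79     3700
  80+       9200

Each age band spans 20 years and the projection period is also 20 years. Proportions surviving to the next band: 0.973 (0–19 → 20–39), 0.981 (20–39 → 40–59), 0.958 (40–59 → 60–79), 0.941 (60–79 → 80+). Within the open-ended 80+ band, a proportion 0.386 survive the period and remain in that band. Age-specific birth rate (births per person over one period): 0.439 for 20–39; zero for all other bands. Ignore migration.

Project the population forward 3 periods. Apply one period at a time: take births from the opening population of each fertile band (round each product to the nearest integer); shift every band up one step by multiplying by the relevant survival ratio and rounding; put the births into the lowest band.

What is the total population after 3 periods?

34344

[period 1]
Births: 8700 × 0.439 = 3819
20–39: 11200 × 0.973 = 10898
40–59: 8700 × 0.981 = 8535
60–79: 15600 × 0.958 = 14945
80+: 3700 × 0.941 + 9200 × 0.386 = 3482 + 3551 = 7033
End of period: [3819, 10898, 8535, 14945, 7033]
[period 2]
Births: 10898 × 0.439 = 4784
20–39: 3819 × 0.973 = 3716
40–59: 10898 × 0.981 = 10691
60–79: 8535 × 0.958 = 8177
80+: 14945 × 0.941 + 7033 × 0.386 = 14063 + 2715 = 16778
End of period: [4784, 3716, 10691, 8177, 16778]
[period 3]
Births: 3716 × 0.439 = 1631
20–39: 4784 × 0.973 = 4655
40–59: 3716 × 0.981 = 3645
60–79: 10691 × 0.958 = 10242
80+: 8177 × 0.941 + 16778 × 0.386 = 7695 + 6476 = 14171
End of period: [1631, 4655, 3645, 10242, 14171]
Total after period 3: 1631 + 4655 + 3645 + 10242 + 14171 = 34344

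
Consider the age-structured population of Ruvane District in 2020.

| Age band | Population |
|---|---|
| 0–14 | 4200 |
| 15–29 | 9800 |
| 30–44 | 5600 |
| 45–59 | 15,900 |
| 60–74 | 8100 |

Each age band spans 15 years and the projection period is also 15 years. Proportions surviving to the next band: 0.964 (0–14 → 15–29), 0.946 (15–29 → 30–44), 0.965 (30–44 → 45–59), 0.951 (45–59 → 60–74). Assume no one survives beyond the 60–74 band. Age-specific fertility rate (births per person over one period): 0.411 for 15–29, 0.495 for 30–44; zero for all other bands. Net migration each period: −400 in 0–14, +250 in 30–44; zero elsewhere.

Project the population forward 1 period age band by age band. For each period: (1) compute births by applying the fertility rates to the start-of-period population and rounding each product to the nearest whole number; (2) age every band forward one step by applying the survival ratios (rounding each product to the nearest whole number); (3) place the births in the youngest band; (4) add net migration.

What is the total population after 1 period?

40495

[period 1]
Births: 9800 * 0.411 = 4028 ; 5600 * 0.495 = 2772 → total 6800
15–29: 4200 * 0.964 = 4049
30–44: 9800 * 0.946 = 9271
45–59: 5600 * 0.965 = 5404
60–74: 15900 * 0.951 = 15121
Net migration: 0–14 − 400 → 6400; 30–44 + 250 → 9521
End of period: [6400, 4049, 9521, 5404, 15121]
Total after period 1: 6400 + 4049 + 9521 + 5404 + 15121 = 40495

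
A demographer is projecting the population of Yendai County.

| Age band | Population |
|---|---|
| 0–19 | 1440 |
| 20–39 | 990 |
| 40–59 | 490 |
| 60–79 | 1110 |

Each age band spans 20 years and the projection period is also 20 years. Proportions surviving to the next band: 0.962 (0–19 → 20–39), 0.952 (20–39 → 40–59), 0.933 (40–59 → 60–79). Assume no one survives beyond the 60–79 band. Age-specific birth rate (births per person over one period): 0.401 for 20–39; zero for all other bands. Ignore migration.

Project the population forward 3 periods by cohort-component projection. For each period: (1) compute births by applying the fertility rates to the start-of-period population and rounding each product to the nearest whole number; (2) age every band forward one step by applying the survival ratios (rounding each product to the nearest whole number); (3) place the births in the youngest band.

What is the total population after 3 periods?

Let band 1 be 0–19 through band 4 = 60–79.
— Period 1 —
Births: 990 × 0.401 = 397
Band 2: 1440 × 0.962 = 1385
Band 3: 990 × 0.952 = 942
Band 4: 490 × 0.933 = 457
End of period: [397, 1385, 942, 457]
— Period 2 —
Births: 1385 × 0.401 = 555
Band 2: 397 × 0.962 = 382
Band 3: 1385 × 0.952 = 1319
Band 4: 942 × 0.933 = 879
End of period: [555, 382, 1319, 879]
— Period 3 —
Births: 382 × 0.401 = 153
Band 2: 555 × 0.962 = 534
Band 3: 382 × 0.952 = 364
Band 4: 1319 × 0.933 = 1231
End of period: [153, 534, 364, 1231]
Total after period 3: 153 + 534 + 364 + 1231 = 2282

2282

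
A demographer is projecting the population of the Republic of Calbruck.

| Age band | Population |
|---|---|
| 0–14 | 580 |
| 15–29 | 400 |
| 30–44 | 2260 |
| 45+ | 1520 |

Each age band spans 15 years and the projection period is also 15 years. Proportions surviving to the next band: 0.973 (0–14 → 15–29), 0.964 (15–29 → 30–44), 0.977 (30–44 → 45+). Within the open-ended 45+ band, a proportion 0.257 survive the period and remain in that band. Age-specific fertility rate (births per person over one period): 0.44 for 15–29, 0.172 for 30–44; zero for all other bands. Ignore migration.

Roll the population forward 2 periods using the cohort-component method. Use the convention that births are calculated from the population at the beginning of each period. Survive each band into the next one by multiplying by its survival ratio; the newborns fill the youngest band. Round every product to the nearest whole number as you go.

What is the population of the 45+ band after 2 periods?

Period 1:
Births: 400 * 0.44 = 176, 2260 * 0.172 = 389 → total 565
15–29: 580 * 0.973 = 564
30–44: 400 * 0.964 = 386
45+: 2260 * 0.977 + 1520 * 0.257 = 2208 + 391 = 2599
Giving 565 / 564 / 386 / 2599.
Period 2:
Births: 564 * 0.44 = 248, 386 * 0.172 = 66 → total 314
15–29: 565 * 0.973 = 550
30–44: 564 * 0.964 = 544
45+: 386 * 0.977 + 2599 * 0.257 = 377 + 668 = 1045
Giving 314 / 550 / 544 / 1045.

1045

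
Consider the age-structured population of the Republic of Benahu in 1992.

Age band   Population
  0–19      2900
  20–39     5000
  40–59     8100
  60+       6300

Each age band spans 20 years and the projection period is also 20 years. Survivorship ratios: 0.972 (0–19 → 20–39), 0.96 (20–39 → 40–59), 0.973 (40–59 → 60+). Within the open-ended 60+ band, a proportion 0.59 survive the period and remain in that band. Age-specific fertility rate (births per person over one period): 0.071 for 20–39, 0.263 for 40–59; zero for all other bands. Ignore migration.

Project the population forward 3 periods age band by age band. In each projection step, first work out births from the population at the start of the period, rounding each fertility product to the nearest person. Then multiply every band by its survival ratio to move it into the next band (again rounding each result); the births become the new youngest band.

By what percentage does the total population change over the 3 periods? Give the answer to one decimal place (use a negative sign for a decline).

-37.0

Period 1.
Births: 5000 × 0.071 = 355 ; 8100 × 0.263 = 2130 → total 2485
20–39: 2900 × 0.972 = 2819
40–59: 5000 × 0.96 = 4800
60+: 8100 × 0.973 + 6300 × 0.59 = 7881 + 3717 = 11598
Giving 2485 / 2819 / 4800 / 11598.
Period 2.
Births: 2819 × 0.071 = 200 ; 4800 × 0.263 = 1262 → total 1462
20–39: 2485 × 0.972 = 2415
40–59: 2819 × 0.96 = 2706
60+: 4800 × 0.973 + 11598 × 0.59 = 4670 + 6843 = 11513
Giving 1462 / 2415 / 2706 / 11513.
Period 3.
Births: 2415 × 0.071 = 171 ; 2706 × 0.263 = 712 → total 883
20–39: 1462 × 0.972 = 1421
40–59: 2415 × 0.96 = 2318
60+: 2706 × 0.973 + 11513 × 0.59 = 2633 + 6793 = 9426
Giving 883 / 1421 / 2318 / 9426.
Total: 22300 → 14048; change = -8252; percentage change = -37.0%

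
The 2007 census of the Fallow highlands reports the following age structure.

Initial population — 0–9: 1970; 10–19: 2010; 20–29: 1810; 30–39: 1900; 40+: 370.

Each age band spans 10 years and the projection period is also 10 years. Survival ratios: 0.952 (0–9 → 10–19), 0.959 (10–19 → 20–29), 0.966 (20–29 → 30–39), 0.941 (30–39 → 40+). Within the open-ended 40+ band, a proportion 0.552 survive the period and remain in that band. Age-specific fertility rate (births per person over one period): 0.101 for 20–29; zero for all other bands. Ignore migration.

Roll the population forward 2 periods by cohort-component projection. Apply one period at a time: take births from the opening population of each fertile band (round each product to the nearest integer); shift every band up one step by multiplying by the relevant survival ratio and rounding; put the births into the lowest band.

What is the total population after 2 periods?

Let group 1 be 0–9 through group 5 = 40+.
Period 1.
Births: 1810 × 0.101 = 183
Group 2: 1970 × 0.952 = 1875
Group 3: 2010 × 0.959 = 1928
Group 4: 1810 × 0.966 = 1748
Group 5: 1900 × 0.941 + 370 × 0.552 = 1788 + 204 = 1992
Giving 183 / 1875 / 1928 / 1748 / 1992.
Period 2.
Births: 1928 × 0.101 = 195
Group 2: 183 × 0.952 = 174
Group 3: 1875 × 0.959 = 1798
Group 4: 1928 × 0.966 = 1862
Group 5: 1748 × 0.941 + 1992 × 0.552 = 1645 + 1100 = 2745
Giving 195 / 174 / 1798 / 1862 / 2745.
Total after period 2: 195 + 174 + 1798 + 1862 + 2745 = 6774

6774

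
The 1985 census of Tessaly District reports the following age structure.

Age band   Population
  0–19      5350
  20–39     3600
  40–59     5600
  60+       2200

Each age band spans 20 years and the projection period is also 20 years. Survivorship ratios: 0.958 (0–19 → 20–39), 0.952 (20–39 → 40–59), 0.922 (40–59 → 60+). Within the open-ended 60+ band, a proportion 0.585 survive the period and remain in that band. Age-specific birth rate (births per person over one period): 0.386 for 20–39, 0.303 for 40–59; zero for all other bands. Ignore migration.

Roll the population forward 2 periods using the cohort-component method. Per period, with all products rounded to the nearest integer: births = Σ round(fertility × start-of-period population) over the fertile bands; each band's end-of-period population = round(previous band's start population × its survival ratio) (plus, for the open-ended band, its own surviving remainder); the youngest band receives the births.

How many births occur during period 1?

Let band 1 be 0–19 through band 4 = 60+.
After projecting period 1:
Births: 3600 × 0.386 = 1390, 5600 × 0.303 = 1697 → total 3087
Band 2: 5350 × 0.958 = 5125
Band 3: 3600 × 0.952 = 3427
Band 4: 5600 × 0.922 + 2200 × 0.585 = 5163 + 1287 = 6450
Giving 3087 / 5125 / 3427 / 6450.

3087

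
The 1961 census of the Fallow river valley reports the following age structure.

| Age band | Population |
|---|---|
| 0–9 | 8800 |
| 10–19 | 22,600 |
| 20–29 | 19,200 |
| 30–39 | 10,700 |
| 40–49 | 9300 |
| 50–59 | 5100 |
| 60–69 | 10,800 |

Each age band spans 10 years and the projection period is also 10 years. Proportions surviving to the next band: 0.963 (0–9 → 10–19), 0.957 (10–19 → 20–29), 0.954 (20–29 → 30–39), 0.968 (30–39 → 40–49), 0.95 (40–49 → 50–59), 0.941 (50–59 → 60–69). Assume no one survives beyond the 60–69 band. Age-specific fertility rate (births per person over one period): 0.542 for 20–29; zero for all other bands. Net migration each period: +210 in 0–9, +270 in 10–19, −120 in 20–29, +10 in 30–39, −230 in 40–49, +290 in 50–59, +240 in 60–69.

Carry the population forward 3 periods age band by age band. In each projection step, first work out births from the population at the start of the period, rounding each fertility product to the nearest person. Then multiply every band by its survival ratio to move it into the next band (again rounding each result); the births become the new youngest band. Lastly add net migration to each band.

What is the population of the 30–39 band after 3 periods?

7879

Call the bands 1 to 7, youngest first.
Period 1.
Births: 19200 × 0.542 = 10406
Band 2: 8800 × 0.963 = 8474
Band 3: 22600 × 0.957 = 21628
Band 4: 19200 × 0.954 = 18317
Band 5: 10700 × 0.968 = 10358
Band 6: 9300 × 0.95 = 8835
Band 7: 5100 × 0.941 = 4799
Net migration: Band 1 + 210 → 10616; Band 2 + 270 → 8744; Band 3 − 120 → 21508; Band 4 + 10 → 18327; Band 5 − 230 → 10128; Band 6 + 290 → 9125; Band 7 + 240 → 5039
→ [10616, 8744, 21508, 18327, 10128, 9125, 5039]
Period 2.
Births: 21508 × 0.542 = 11657
Band 2: 10616 × 0.963 = 10223
Band 3: 8744 × 0.957 = 8368
Band 4: 21508 × 0.954 = 20519
Band 5: 18327 × 0.968 = 17741
Band 6: 10128 × 0.95 = 9622
Band 7: 9125 × 0.941 = 8587
Net migration: Band 1 + 210 → 11867; Band 2 + 270 → 10493; Band 3 − 120 → 8248; Band 4 + 10 → 20529; Band 5 − 230 → 17511; Band 6 + 290 → 9912; Band 7 + 240 → 8827
→ [11867, 10493, 8248, 20529, 17511, 9912, 8827]
Period 3.
Births: 8248 × 0.542 = 4470
Band 2: 11867 × 0.963 = 11428
Band 3: 10493 × 0.957 = 10042
Band 4: 8248 × 0.954 = 7869
Band 5: 20529 × 0.968 = 19872
Band 6: 17511 × 0.95 = 16635
Band 7: 9912 × 0.941 = 9327
Net migration: Band 1 + 210 → 4680; Band 2 + 270 → 11698; Band 3 − 120 → 9922; Band 4 + 10 → 7879; Band 5 − 230 → 19642; Band 6 + 290 → 16925; Band 7 + 240 → 9567
→ [4680, 11698, 9922, 7879, 19642, 16925, 9567]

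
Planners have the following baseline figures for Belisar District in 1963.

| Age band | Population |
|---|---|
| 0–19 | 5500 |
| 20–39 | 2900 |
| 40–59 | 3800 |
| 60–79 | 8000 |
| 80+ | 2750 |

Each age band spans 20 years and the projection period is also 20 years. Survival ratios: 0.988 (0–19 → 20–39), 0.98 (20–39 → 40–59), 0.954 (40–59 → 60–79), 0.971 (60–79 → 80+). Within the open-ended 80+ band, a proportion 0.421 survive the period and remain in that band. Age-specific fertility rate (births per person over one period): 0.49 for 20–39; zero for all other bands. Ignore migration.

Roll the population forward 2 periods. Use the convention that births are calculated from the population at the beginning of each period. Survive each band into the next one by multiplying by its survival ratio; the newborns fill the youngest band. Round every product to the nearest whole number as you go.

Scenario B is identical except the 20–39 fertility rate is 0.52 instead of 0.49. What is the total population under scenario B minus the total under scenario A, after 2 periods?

249

(Groups numbered youngest = 1 to oldest = 5.)
Period 1.
Births: 2900 * 0.49 = 1421
Group 2: 5500 * 0.988 = 5434
Group 3: 2900 * 0.98 = 2842
Group 4: 3800 * 0.954 = 3625
Group 5: 8000 * 0.971 + 2750 * 0.421 = 7768 + 1158 = 8926
Giving 1421 / 5434 / 2842 / 3625 / 8926.
Period 2.
Births: 5434 * 0.49 = 2663
Group 2: 1421 * 0.988 = 1404
Group 3: 5434 * 0.98 = 5325
Group 4: 2842 * 0.954 = 2711
Group 5: 3625 * 0.971 + 8926 * 0.421 = 3520 + 3758 = 7278
Giving 2663 / 1404 / 5325 / 2711 / 7278.
Scenario A total after 2 periods: 19381
Scenario B projection —
Period 1.
Births: 2900 * 0.52 = 1508
Group 2: 5500 * 0.988 = 5434
Group 3: 2900 * 0.98 = 2842
Group 4: 3800 * 0.954 = 3625
Group 5: 8000 * 0.971 + 2750 * 0.421 = 7768 + 1158 = 8926
Giving 1508 / 5434 / 2842 / 3625 / 8926.
Period 2.
Births: 5434 * 0.52 = 2826
Group 2: 1508 * 0.988 = 1490
Group 3: 5434 * 0.98 = 5325
Group 4: 2842 * 0.954 = 2711
Group 5: 3625 * 0.971 + 8926 * 0.421 = 3520 + 3758 = 7278
Giving 2826 / 1490 / 5325 / 2711 / 7278.
Scenario B total after 2 periods: 19630
Difference B − A = 19630 − 19381 = 249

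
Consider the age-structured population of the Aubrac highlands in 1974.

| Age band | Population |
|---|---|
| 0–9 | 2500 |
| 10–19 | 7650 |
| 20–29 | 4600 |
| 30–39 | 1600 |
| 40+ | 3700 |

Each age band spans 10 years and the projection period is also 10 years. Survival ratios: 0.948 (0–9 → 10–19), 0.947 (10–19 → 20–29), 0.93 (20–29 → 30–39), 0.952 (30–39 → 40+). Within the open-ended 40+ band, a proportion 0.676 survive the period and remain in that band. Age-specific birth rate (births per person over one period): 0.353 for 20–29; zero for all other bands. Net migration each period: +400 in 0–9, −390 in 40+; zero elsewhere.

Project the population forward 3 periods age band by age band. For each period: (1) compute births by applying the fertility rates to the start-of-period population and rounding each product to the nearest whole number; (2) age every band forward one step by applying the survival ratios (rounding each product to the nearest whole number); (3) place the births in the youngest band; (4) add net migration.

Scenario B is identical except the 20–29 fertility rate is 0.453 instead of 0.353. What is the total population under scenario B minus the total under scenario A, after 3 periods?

Numbering the groups 1..5 from youngest to oldest:
Period 1.
Births: 4600 * 0.353 = 1624
Group 2: 2500 * 0.948 = 2370
Group 3: 7650 * 0.947 = 7245
Group 4: 4600 * 0.93 = 4278
Group 5: 1600 * 0.952 + 3700 * 0.676 = 1523 + 2501 = 4024
Net migration: Group 1 + 400 → 2024; Group 5 − 390 → 3634
Giving 2024 / 2370 / 7245 / 4278 / 3634.
Period 2.
Births: 7245 * 0.353 = 2557
Group 2: 2024 * 0.948 = 1919
Group 3: 2370 * 0.947 = 2244
Group 4: 7245 * 0.93 = 6738
Group 5: 4278 * 0.952 + 3634 * 0.676 = 4073 + 2457 = 6530
Net migration: Group 1 + 400 → 2957; Group 5 − 390 → 6140
Giving 2957 / 1919 / 2244 / 6738 / 6140.
Period 3.
Births: 2244 * 0.353 = 792
Group 2: 2957 * 0.948 = 2803
Group 3: 1919 * 0.947 = 1817
Group 4: 2244 * 0.93 = 2087
Group 5: 6738 * 0.952 + 6140 * 0.676 = 6415 + 4151 = 10566
Net migration: Group 1 + 400 → 1192; Group 5 − 390 → 10176
Giving 1192 / 2803 / 1817 / 2087 / 10176.
Scenario A total after 3 periods: 18075
Scenario B projection —
Period 1.
Births: 4600 * 0.453 = 2084
Group 2: 2500 * 0.948 = 2370
Group 3: 7650 * 0.947 = 7245
Group 4: 4600 * 0.93 = 4278
Group 5: 1600 * 0.952 + 3700 * 0.676 = 1523 + 2501 = 4024
Net migration: Group 1 + 400 → 2484; Group 5 − 390 → 3634
Giving 2484 / 2370 / 7245 / 4278 / 3634.
Period 2.
Births: 7245 * 0.453 = 3282
Group 2: 2484 * 0.948 = 2355
Group 3: 2370 * 0.947 = 2244
Group 4: 7245 * 0.93 = 6738
Group 5: 4278 * 0.952 + 3634 * 0.676 = 4073 + 2457 = 6530
Net migration: Group 1 + 400 → 3682; Group 5 − 390 → 6140
Giving 3682 / 2355 / 2244 / 6738 / 6140.
Period 3.
Births: 2244 * 0.453 = 1017
Group 2: 3682 * 0.948 = 3491
Group 3: 2355 * 0.947 = 2230
Group 4: 2244 * 0.93 = 2087
Group 5: 6738 * 0.952 + 6140 * 0.676 = 6415 + 4151 = 10566
Net migration: Group 1 + 400 → 1417; Group 5 − 390 → 10176
Giving 1417 / 3491 / 2230 / 2087 / 10176.
Scenario B total after 3 periods: 19401
Difference B − A = 19401 − 18075 = 1326

1326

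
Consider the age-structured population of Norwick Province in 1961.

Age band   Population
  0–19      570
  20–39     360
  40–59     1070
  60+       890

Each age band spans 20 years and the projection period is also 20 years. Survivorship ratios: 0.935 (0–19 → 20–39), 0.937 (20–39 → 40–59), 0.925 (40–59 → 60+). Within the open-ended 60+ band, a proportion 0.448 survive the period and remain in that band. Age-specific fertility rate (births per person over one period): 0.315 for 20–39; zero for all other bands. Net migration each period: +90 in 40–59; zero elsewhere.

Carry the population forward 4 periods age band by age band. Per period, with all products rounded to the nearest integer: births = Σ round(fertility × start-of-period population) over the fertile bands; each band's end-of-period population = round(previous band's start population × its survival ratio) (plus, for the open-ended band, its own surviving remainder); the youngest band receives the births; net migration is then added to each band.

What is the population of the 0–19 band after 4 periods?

49

Numbering the bands 1..4 from youngest to oldest:
Period 1.
Births: 360 * 0.315 = 113
Band 2: 570 * 0.935 = 533
Band 3: 360 * 0.937 = 337
Band 4: 1070 * 0.925 + 890 * 0.448 = 990 + 399 = 1389
Net migration: Band 3 + 90 → 427
End of period: [113, 533, 427, 1389]
Period 2.
Births: 533 * 0.315 = 168
Band 2: 113 * 0.935 = 106
Band 3: 533 * 0.937 = 499
Band 4: 427 * 0.925 + 1389 * 0.448 = 395 + 622 = 1017
Net migration: Band 3 + 90 → 589
End of period: [168, 106, 589, 1017]
Period 3.
Births: 106 * 0.315 = 33
Band 2: 168 * 0.935 = 157
Band 3: 106 * 0.937 = 99
Band 4: 589 * 0.925 + 1017 * 0.448 = 545 + 456 = 1001
Net migration: Band 3 + 90 → 189
End of period: [33, 157, 189, 1001]
Period 4.
Births: 157 * 0.315 = 49
Band 2: 33 * 0.935 = 31
Band 3: 157 * 0.937 = 147
Band 4: 189 * 0.925 + 1001 * 0.448 = 175 + 448 = 623
Net migration: Band 3 + 90 → 237
End of period: [49, 31, 237, 623]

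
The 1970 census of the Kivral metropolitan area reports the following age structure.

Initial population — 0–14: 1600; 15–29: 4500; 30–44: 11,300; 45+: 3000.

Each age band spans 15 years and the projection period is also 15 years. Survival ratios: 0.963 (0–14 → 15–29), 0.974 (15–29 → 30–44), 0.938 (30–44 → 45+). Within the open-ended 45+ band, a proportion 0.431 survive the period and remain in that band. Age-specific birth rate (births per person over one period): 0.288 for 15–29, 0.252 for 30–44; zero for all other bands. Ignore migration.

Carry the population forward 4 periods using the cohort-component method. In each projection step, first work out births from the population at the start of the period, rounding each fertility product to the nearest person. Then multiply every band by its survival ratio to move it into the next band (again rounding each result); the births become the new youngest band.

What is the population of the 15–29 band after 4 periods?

1471

— Period 1 —
Births: 4500 * 0.288 = 1296  |  11300 * 0.252 = 2848 ⇒ total 4144
15–29: 1600 * 0.963 = 1541
30–44: 4500 * 0.974 = 4383
45+: 11300 * 0.938 + 3000 * 0.431 = 10599 + 1293 = 11892
Giving 4144 / 1541 / 4383 / 11892.
— Period 2 —
Births: 1541 * 0.288 = 444  |  4383 * 0.252 = 1105 ⇒ total 1549
15–29: 4144 * 0.963 = 3991
30–44: 1541 * 0.974 = 1501
45+: 4383 * 0.938 + 11892 * 0.431 = 4111 + 5125 = 9236
Giving 1549 / 3991 / 1501 / 9236.
— Period 3 —
Births: 3991 * 0.288 = 1149  |  1501 * 0.252 = 378 ⇒ total 1527
15–29: 1549 * 0.963 = 1492
30–44: 3991 * 0.974 = 3887
45+: 1501 * 0.938 + 9236 * 0.431 = 1408 + 3981 = 5389
Giving 1527 / 1492 / 3887 / 5389.
— Period 4 —
Births: 1492 * 0.288 = 430  |  3887 * 0.252 = 980 ⇒ total 1410
15–29: 1527 * 0.963 = 1471
30–44: 1492 * 0.974 = 1453
45+: 3887 * 0.938 + 5389 * 0.431 = 3646 + 2323 = 5969
Giving 1410 / 1471 / 1453 / 5969.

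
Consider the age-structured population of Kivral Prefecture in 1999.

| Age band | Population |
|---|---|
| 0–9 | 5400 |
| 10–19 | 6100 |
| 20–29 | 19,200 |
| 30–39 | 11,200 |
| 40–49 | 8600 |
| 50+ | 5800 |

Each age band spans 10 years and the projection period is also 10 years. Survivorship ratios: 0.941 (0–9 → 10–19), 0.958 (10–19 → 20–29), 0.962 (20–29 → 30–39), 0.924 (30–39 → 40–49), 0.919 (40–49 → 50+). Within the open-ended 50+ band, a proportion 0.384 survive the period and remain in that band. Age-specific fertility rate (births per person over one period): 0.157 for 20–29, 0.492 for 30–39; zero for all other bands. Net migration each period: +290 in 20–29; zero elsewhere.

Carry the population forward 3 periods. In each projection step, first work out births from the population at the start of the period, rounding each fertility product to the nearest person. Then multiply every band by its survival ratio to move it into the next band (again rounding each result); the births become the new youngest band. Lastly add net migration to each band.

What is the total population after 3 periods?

52389

(Bands numbered youngest = 1 to oldest = 6.)
Period 1:
Births: 19200 × 0.157 = 3014 ; 11200 × 0.492 = 5510 — total 8524
Band 2: 5400 × 0.941 = 5081
Band 3: 6100 × 0.958 = 5844
Band 4: 19200 × 0.962 = 18470
Band 5: 11200 × 0.924 = 10349
Band 6: 8600 × 0.919 + 5800 × 0.384 = 7903 + 2227 = 10130
Net migration: Band 3 + 290 → 6134
End of period: [8524, 5081, 6134, 18470, 10349, 10130]
Period 2:
Births: 6134 × 0.157 = 963 ; 18470 × 0.492 = 9087 — total 10050
Band 2: 8524 × 0.941 = 8021
Band 3: 5081 × 0.958 = 4868
Band 4: 6134 × 0.962 = 5901
Band 5: 18470 × 0.924 = 17066
Band 6: 10349 × 0.919 + 10130 × 0.384 = 9511 + 3890 = 13401
Net migration: Band 3 + 290 → 5158
End of period: [10050, 8021, 5158, 5901, 17066, 13401]
Period 3:
Births: 5158 × 0.157 = 810 ; 5901 × 0.492 = 2903 — total 3713
Band 2: 10050 × 0.941 = 9457
Band 3: 8021 × 0.958 = 7684
Band 4: 5158 × 0.962 = 4962
Band 5: 5901 × 0.924 = 5453
Band 6: 17066 × 0.919 + 13401 × 0.384 = 15684 + 5146 = 20830
Net migration: Band 3 + 290 → 7974
End of period: [3713, 9457, 7974, 4962, 5453, 20830]
Total after period 3: 3713 + 9457 + 7974 + 4962 + 5453 + 20830 = 52389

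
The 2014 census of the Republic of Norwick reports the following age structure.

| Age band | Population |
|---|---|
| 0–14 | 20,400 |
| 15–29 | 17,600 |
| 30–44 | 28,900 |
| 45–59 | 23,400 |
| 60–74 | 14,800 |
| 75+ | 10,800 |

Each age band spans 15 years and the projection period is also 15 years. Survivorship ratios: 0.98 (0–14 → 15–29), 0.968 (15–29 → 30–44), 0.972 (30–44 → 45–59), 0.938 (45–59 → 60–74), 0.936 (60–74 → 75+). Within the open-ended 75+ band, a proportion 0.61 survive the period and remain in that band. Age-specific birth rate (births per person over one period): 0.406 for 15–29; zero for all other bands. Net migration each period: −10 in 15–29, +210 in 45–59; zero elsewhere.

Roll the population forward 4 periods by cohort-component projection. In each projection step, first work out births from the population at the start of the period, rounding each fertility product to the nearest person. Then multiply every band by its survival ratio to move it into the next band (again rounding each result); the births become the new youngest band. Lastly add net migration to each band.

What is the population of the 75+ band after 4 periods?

42164

Call the bands 1 to 6, youngest first.
Period 1:
Births: 17600 * 0.406 = 7146
Band 2: 20400 * 0.98 = 19992
Band 3: 17600 * 0.968 = 17037
Band 4: 28900 * 0.972 = 28091
Band 5: 23400 * 0.938 = 21949
Band 6: 14800 * 0.936 + 10800 * 0.61 = 13853 + 6588 = 20441
Net migration: Band 2 − 10 → 19982; Band 4 + 210 → 28301
Giving 7146 / 19982 / 17037 / 28301 / 21949 / 20441.
Period 2:
Births: 19982 * 0.406 = 8113
Band 2: 7146 * 0.98 = 7003
Band 3: 19982 * 0.968 = 19343
Band 4: 17037 * 0.972 = 16560
Band 5: 28301 * 0.938 = 26546
Band 6: 21949 * 0.936 + 20441 * 0.61 = 20544 + 12469 = 33013
Net migration: Band 2 − 10 → 6993; Band 4 + 210 → 16770
Giving 8113 / 6993 / 19343 / 16770 / 26546 / 33013.
Period 3:
Births: 6993 * 0.406 = 2839
Band 2: 8113 * 0.98 = 7951
Band 3: 6993 * 0.968 = 6769
Band 4: 19343 * 0.972 = 18801
Band 5: 16770 * 0.938 = 15730
Band 6: 26546 * 0.936 + 33013 * 0.61 = 24847 + 20138 = 44985
Net migration: Band 2 − 10 → 7941; Band 4 + 210 → 19011
Giving 2839 / 7941 / 6769 / 19011 / 15730 / 44985.
Period 4:
Births: 7941 * 0.406 = 3224
Band 2: 2839 * 0.98 = 2782
Band 3: 7941 * 0.968 = 7687
Band 4: 6769 * 0.972 = 6579
Band 5: 19011 * 0.938 = 17832
Band 6: 15730 * 0.936 + 44985 * 0.61 = 14723 + 27441 = 42164
Net migration: Band 2 − 10 → 2772; Band 4 + 210 → 6789
Giving 3224 / 2772 / 7687 / 6789 / 17832 / 42164.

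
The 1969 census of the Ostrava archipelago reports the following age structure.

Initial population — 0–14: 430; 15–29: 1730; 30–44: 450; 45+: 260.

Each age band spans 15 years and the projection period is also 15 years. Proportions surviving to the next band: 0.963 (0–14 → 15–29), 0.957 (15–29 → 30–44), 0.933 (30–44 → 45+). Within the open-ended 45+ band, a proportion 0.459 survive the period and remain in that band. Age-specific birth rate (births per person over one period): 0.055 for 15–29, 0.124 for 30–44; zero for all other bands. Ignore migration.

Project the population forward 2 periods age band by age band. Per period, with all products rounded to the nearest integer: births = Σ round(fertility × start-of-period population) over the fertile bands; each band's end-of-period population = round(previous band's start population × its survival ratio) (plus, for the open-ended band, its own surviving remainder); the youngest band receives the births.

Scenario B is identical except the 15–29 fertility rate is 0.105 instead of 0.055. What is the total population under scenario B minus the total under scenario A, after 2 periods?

104

— Period 1 —
Births: 1730 × 0.055 = 95  |  450 × 0.124 = 56 → total 151
15–29: 430 × 0.963 = 414
30–44: 1730 × 0.957 = 1656
45+: 450 × 0.933 + 260 × 0.459 = 420 + 119 = 539
Giving 151 / 414 / 1656 / 539.
— Period 2 —
Births: 414 × 0.055 = 23  |  1656 × 0.124 = 205 → total 228
15–29: 151 × 0.963 = 145
30–44: 414 × 0.957 = 396
45+: 1656 × 0.933 + 539 × 0.459 = 1545 + 247 = 1792
Giving 228 / 145 / 396 / 1792.
Scenario A total after 2 periods: 2561
Scenario B projection —
— Period 1 —
Births: 1730 × 0.105 = 182  |  450 × 0.124 = 56 → total 238
15–29: 430 × 0.963 = 414
30–44: 1730 × 0.957 = 1656
45+: 450 × 0.933 + 260 × 0.459 = 420 + 119 = 539
Giving 238 / 414 / 1656 / 539.
— Period 2 —
Births: 414 × 0.105 = 43  |  1656 × 0.124 = 205 → total 248
15–29: 238 × 0.963 = 229
30–44: 414 × 0.957 = 396
45+: 1656 × 0.933 + 539 × 0.459 = 1545 + 247 = 1792
Giving 248 / 229 / 396 / 1792.
Scenario B total after 2 periods: 2665
Difference B − A = 2665 − 2561 = 104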